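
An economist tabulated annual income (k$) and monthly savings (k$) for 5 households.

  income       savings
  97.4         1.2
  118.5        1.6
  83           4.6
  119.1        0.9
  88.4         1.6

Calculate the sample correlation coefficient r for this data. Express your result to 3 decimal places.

n = 5, Σx = 506.4, Σy = 9.9, Σx² = 52417.38, Σy² = 28.53, Σxy = 936.91
nΣxy − ΣxΣy = 4684.55 − 5013.36 = -328.81
nΣx² − (Σx)² = 262086.9 − 256440.96 = 5645.94; nΣy² − (Σy)² = 142.65 − 98.01 = 44.64
r = -328.81 / √(5645.94 × 44.64) = -328.81 / 502.0306 ≈ -0.655

-0.655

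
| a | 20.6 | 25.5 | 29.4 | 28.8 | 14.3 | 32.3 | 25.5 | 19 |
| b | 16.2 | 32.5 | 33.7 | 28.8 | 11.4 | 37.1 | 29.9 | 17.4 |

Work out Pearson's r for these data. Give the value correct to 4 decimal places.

n = 8, Σa = 195.4, Σb = 207, Σa² = 5027.44, Σb² = 5986.96, Σab = 5437.09
nΣab − ΣaΣb = 43496.72 − 40447.8 = 3048.92
nΣa² − (Σa)² = 40219.52 − 38181.16 = 2038.36; nΣb² − (Σb)² = 47895.68 − 42849 = 5046.68
r = 3048.92 / √(2038.36 × 5046.68) = 3048.92 / 3207.3276 ≈ 0.9506

0.9506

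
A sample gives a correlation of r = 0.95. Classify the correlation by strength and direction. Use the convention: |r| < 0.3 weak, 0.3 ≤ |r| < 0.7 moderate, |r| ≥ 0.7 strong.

strong positive

r = 0.95 > 0 so the relationship is positive.
|r| = 0.95, which falls in the strong range.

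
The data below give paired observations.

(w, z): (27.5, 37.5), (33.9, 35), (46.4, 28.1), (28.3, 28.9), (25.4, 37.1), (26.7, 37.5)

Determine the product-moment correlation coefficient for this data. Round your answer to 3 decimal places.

n = 6, Σw = 188.2, Σz = 204.1, Σw² = 6217.36, Σz² = 7038.73, Σwz = 6283.05
nΣwz − ΣwΣz = 37698.3 − 38411.62 = -713.32
nΣw² − (Σw)² = 37304.16 − 35419.24 = 1884.92; nΣz² − (Σz)² = 42232.38 − 41656.81 = 575.57
r = -713.32 / √(1884.92 × 575.57) = -713.32 / 1041.5870 ≈ -0.685

-0.685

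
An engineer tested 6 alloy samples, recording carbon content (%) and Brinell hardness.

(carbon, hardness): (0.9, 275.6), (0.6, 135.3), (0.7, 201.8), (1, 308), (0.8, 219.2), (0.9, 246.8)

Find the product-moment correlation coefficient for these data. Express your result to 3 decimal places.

0.976

n = 6, Σx = 4.9, Σy = 1386.7, Σx² = 4.11, Σy² = 338807.57, Σxy = 1175.96
nΣxy − ΣxΣy = 7055.76 − 6794.83 = 260.93
nΣx² − (Σx)² = 24.66 − 24.01 = 0.65; nΣy² − (Σy)² = 2032845.42 − 1922936.89 = 109908.53
r = 260.93 / √(0.65 × 109908.53) = 260.93 / 267.2836 ≈ 0.976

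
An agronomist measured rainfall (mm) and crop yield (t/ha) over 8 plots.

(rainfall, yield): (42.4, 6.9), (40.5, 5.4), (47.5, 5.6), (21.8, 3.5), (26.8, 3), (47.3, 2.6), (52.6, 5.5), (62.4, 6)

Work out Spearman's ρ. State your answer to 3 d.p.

0.500

Rank rainfall: 4, 3, 6, 1, 2, 5, 7, 8
Rank yield: 8, 4, 6, 3, 2, 1, 5, 7
d = rank(rainfall) − rank(yield): -4, -1, 0, -2, 0, 4, 2, 1; Σd² = 42
ρ = 1 − 6Σd² / [n(n²−1)] = 1 − 6×42 / (8×63) = 1 − 252/504 ≈ 0.500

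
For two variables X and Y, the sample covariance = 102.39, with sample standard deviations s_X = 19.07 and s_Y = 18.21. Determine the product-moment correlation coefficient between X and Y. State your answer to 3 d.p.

0.295

r = Cov(X,Y) / (s_X · s_Y) = 102.39 / (19.07 × 18.21)
  = 102.39 / 347.2647 ≈ 0.295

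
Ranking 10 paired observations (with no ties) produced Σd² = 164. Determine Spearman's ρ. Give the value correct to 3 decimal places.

ρ = 1 − 6Σd² / [n(n²−1)] = 1 − 6×164 / (10×99)
  = 1 − 984/990 = 1 − 0.9939 ≈ 0.006

0.006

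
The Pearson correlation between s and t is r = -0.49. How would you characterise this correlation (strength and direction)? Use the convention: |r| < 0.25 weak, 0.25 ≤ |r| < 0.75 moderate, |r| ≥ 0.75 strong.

r = -0.49 < 0 so the relationship is negative.
|r| = 0.49, which falls in the moderate range.

moderate negative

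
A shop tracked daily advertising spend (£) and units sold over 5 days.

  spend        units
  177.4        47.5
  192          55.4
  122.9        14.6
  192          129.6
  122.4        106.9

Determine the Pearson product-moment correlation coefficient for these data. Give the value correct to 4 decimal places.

n = 5, Σx = 806.7, Σy = 354, Σx² = 135284.93, Σy² = 33762.34, Σxy = 58825.4
nΣxy − ΣxΣy = 294127 − 285571.8 = 8555.2
nΣx² − (Σx)² = 676424.65 − 650764.89 = 25659.76; nΣy² − (Σy)² = 168811.7 − 125316 = 43495.7
r = 8555.2 / √(25659.76 × 43495.7) = 8555.2 / 33407.9216 ≈ 0.2561

0.2561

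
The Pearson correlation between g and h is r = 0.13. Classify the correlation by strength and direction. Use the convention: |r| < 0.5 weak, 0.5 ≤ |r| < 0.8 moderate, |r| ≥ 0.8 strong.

weak positive

r = 0.13 > 0 so the relationship is positive.
|r| = 0.13, which falls in the weak range.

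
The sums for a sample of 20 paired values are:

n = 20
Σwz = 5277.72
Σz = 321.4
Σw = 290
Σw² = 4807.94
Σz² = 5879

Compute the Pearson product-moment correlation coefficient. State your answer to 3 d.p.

r = (nΣwz − ΣwΣz) / √[(nΣw² − (Σw)²)(nΣz² − (Σz)²)]
Numerator: 20×5277.72 − 290×321.4 = 12348.4
Denominator: √[(96158.8 − 84100)(117580 − 103297.96)] = √[12058.8 × 14282.04] = 13123.4242
r = 12348.4 / 13123.4242 ≈ 0.941

0.941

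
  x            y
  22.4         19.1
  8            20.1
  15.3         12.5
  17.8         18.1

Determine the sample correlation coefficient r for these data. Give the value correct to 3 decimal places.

-0.098

n = 4, Σx = 63.5, Σy = 69.8, Σx² = 1116.69, Σy² = 1252.68, Σxy = 1102.07
nΣxy − ΣxΣy = 4408.28 − 4432.3 = -24.02
nΣx² − (Σx)² = 4466.76 − 4032.25 = 434.51; nΣy² − (Σy)² = 5010.72 − 4872.04 = 138.68
r = -24.02 / √(434.51 × 138.68) = -24.02 / 245.4747 ≈ -0.098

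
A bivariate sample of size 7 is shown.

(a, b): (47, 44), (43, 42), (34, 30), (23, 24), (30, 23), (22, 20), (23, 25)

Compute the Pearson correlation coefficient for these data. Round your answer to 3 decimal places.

0.953

n = 7, Σa = 222, Σb = 208, Σa² = 7656, Σb² = 6730, Σab = 7151
nΣab − ΣaΣb = 50057 − 46176 = 3881
nΣa² − (Σa)² = 53592 − 49284 = 4308; nΣb² − (Σb)² = 47110 − 43264 = 3846
r = 3881 / √(4308 × 3846) = 3881 / 4070.4506 ≈ 0.953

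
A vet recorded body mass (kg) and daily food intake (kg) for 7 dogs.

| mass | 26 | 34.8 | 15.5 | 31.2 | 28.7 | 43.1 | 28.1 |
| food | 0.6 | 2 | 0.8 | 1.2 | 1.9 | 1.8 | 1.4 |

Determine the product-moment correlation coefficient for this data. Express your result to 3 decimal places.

0.687

n = 7, Σx = 207.4, Σy = 9.7, Σx² = 6571.64, Σy² = 15.25, Σxy = 306.49
nΣxy − ΣxΣy = 2145.43 − 2011.78 = 133.65
nΣx² − (Σx)² = 46001.48 − 43014.76 = 2986.72; nΣy² − (Σy)² = 106.75 − 94.09 = 12.66
r = 133.65 / √(2986.72 × 12.66) = 133.65 / 194.4528 ≈ 0.687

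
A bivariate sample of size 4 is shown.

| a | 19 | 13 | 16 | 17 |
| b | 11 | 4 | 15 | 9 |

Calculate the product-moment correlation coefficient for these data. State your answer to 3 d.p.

n = 4, Σa = 65, Σb = 39, Σa² = 1075, Σb² = 443, Σab = 654
nΣab − ΣaΣb = 2616 − 2535 = 81
nΣa² − (Σa)² = 4300 − 4225 = 75; nΣb² − (Σb)² = 1772 − 1521 = 251
r = 81 / √(75 × 251) = 81 / 137.2042 ≈ 0.590

0.590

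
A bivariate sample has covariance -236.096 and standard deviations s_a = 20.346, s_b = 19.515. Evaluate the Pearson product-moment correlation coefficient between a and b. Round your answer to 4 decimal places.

-0.5946

r = Cov(a,b) / (s_a · s_b) = -236.096 / (20.346 × 19.515)
  = -236.096 / 397.0522 ≈ -0.5946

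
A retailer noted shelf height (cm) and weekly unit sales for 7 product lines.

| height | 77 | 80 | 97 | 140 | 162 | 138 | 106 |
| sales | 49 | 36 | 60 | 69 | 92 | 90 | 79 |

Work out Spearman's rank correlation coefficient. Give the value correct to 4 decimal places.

0.8571

Rank height: 1, 2, 3, 6, 7, 5, 4
Rank sales: 2, 1, 3, 4, 7, 6, 5
d = rank(height) − rank(sales): -1, 1, 0, 2, 0, -1, -1; Σd² = 8
ρ = 1 − 6Σd² / [n(n²−1)] = 1 − 6×8 / (7×48) = 1 − 48/336 ≈ 0.8571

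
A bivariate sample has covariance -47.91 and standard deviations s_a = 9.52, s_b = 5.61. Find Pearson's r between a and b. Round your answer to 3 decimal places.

r = Cov(a,b) / (s_a · s_b) = -47.91 / (9.52 × 5.61)
  = -47.91 / 53.4072 ≈ -0.897

-0.897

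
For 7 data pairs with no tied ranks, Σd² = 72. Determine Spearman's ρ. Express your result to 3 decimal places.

ρ = 1 − 6Σd² / [n(n²−1)] = 1 − 6×72 / (7×48)
  = 1 − 432/336 = 1 − 1.2857 ≈ -0.286

-0.286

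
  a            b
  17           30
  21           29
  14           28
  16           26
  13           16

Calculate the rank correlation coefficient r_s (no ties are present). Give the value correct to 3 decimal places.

Rank a: 4, 5, 2, 3, 1
Rank b: 5, 4, 3, 2, 1
d = rank(a) − rank(b): -1, 1, -1, 1, 0; Σd² = 4
ρ = 1 − 6Σd² / [n(n²−1)] = 1 − 6×4 / (5×24) = 1 − 24/120 ≈ 0.800

0.800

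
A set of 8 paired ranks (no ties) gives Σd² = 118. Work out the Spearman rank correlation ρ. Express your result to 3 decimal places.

ρ = 1 − 6Σd² / [n(n²−1)] = 1 − 6×118 / (8×63)
  = 1 − 708/504 = 1 − 1.4048 ≈ -0.405

-0.405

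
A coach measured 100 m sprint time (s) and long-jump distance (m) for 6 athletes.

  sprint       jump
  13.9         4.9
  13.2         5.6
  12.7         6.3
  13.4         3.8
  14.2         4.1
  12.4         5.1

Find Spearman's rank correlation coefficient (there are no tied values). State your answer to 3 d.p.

-0.657

Rank sprint: 5, 3, 2, 4, 6, 1
Rank jump: 3, 5, 6, 1, 2, 4
d = rank(sprint) − rank(jump): 2, -2, -4, 3, 4, -3; Σd² = 58
ρ = 1 − 6Σd² / [n(n²−1)] = 1 − 6×58 / (6×35) = 1 − 348/210 ≈ -0.657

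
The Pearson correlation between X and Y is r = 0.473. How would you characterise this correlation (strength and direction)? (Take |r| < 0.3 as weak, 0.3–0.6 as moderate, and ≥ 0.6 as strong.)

r = 0.473 > 0 so the relationship is positive.
|r| = 0.473, which falls in the moderate range.

moderate positive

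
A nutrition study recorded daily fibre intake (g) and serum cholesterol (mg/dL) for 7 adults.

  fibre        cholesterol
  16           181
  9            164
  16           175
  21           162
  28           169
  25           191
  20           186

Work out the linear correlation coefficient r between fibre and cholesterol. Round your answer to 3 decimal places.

n = 7, Σx = 135, Σy = 1228, Σx² = 2843, Σy² = 216164, Σxy = 23801
nΣxy − ΣxΣy = 166607 − 165780 = 827
nΣx² − (Σx)² = 19901 − 18225 = 1676; nΣy² − (Σy)² = 1513148 − 1507984 = 5164
r = 827 / √(1676 × 5164) = 827 / 2941.9150 ≈ 0.281

0.281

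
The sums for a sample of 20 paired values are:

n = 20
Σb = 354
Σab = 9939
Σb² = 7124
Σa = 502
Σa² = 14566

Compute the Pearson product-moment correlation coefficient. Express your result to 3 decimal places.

r = (nΣab − ΣaΣb) / √[(nΣa² − (Σa)²)(nΣb² − (Σb)²)]
Numerator: 20×9939 − 502×354 = 21072
Denominator: √[(291320 − 252004)(142480 − 125316)] = √[39316 × 17164] = 25977.2944
r = 21072 / 25977.2944 ≈ 0.811

0.811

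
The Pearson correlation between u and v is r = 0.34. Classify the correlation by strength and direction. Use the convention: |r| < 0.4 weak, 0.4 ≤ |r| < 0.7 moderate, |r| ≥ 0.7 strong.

weak positive

r = 0.34 > 0 so the relationship is positive.
|r| = 0.34, which falls in the weak range.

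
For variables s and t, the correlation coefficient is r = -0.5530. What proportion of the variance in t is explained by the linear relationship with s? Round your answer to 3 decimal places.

0.306

r² = (-0.5530)² = 0.306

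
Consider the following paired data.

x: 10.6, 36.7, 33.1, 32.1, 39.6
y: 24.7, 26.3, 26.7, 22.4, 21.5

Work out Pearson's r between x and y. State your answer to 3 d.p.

n = 5, Σx = 152.1, Σy = 121.6, Σx² = 5153.43, Σy² = 2978.68, Σxy = 3681.24
nΣxy − ΣxΣy = 18406.2 − 18495.36 = -89.16
nΣx² − (Σx)² = 25767.15 − 23134.41 = 2632.74; nΣy² − (Σy)² = 14893.4 − 14786.56 = 106.84
r = -89.16 / √(2632.74 × 106.84) = -89.16 / 530.3602 ≈ -0.168

-0.168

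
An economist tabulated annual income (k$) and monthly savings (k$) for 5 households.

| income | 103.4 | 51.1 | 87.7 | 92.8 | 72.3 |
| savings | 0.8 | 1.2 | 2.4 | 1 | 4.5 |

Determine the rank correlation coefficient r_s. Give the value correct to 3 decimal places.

-0.700

Rank income: 5, 1, 3, 4, 2
Rank savings: 1, 3, 4, 2, 5
d = rank(income) − rank(savings): 4, -2, -1, 2, -3; Σd² = 34
ρ = 1 − 6Σd² / [n(n²−1)] = 1 − 6×34 / (5×24) = 1 − 204/120 ≈ -0.700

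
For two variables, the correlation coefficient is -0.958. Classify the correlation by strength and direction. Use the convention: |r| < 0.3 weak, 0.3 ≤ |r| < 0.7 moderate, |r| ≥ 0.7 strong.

strong negative

r = -0.958 < 0 so the relationship is negative.
|r| = 0.958, which falls in the strong range.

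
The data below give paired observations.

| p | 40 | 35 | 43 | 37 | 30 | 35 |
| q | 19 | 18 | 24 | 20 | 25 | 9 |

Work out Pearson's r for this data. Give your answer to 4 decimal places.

n = 6, Σp = 220, Σq = 115, Σp² = 8168, Σq² = 2367, Σpq = 4227
nΣpq − ΣpΣq = 25362 − 25300 = 62
nΣp² − (Σp)² = 49008 − 48400 = 608; nΣq² − (Σq)² = 14202 − 13225 = 977
r = 62 / √(608 × 977) = 62 / 770.7243 ≈ 0.0804

0.0804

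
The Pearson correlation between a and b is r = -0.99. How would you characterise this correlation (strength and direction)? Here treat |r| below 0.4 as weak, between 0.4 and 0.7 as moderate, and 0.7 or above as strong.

r = -0.99 < 0 so the relationship is negative.
|r| = 0.99, which falls in the strong range.

strong negative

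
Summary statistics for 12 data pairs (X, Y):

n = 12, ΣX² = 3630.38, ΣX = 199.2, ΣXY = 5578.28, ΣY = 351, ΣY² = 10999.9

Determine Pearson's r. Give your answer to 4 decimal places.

r = (nΣXY − ΣXΣY) / √[(nΣX² − (ΣX)²)(nΣY² − (ΣY)²)]
Numerator: 12×5578.28 − 199.2×351 = -2979.84
Denominator: √[(43564.56 − 39680.64)(131998.8 − 123201)] = √[3883.92 × 8797.8] = 5845.5069
r = -2979.84 / 5845.5069 ≈ -0.5098

-0.5098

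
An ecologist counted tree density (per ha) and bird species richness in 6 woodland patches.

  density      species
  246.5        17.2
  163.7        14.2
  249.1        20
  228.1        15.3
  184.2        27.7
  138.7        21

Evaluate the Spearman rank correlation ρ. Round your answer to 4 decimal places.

Rank density: 5, 2, 6, 4, 3, 1
Rank species: 3, 1, 4, 2, 6, 5
d = rank(density) − rank(species): 2, 1, 2, 2, -3, -4; Σd² = 38
ρ = 1 − 6Σd² / [n(n²−1)] = 1 − 6×38 / (6×35) = 1 − 228/210 ≈ -0.0857

-0.0857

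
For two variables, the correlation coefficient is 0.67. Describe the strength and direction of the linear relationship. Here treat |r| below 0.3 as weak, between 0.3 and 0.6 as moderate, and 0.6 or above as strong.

r = 0.67 > 0 so the relationship is positive.
|r| = 0.67, which falls in the strong range.

strong positive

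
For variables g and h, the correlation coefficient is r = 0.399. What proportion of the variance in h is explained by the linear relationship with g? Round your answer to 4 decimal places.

0.1592

r² = (0.399)² = 0.1592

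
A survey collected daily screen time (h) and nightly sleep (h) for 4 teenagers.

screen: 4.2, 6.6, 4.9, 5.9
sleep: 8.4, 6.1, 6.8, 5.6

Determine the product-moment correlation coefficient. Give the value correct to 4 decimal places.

n = 4, Σx = 21.6, Σy = 26.9, Σx² = 120.02, Σy² = 185.37, Σxy = 141.9
nΣxy − ΣxΣy = 567.6 − 581.04 = -13.44
nΣx² − (Σx)² = 480.08 − 466.56 = 13.52; nΣy² − (Σy)² = 741.48 − 723.61 = 17.87
r = -13.44 / √(13.52 × 17.87) = -13.44 / 15.5436 ≈ -0.8647

-0.8647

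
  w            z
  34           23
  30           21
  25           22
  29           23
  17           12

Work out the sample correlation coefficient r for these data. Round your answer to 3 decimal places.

0.883

n = 5, Σw = 135, Σz = 101, Σw² = 3811, Σz² = 2127, Σwz = 2833
nΣwz − ΣwΣz = 14165 − 13635 = 530
nΣw² − (Σw)² = 19055 − 18225 = 830; nΣz² − (Σz)² = 10635 − 10201 = 434
r = 530 / √(830 × 434) = 530 / 600.1833 ≈ 0.883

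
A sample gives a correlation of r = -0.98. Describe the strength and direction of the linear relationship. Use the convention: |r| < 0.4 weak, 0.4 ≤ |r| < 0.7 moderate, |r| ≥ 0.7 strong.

strong negative

r = -0.98 < 0 so the relationship is negative.
|r| = 0.98, which falls in the strong range.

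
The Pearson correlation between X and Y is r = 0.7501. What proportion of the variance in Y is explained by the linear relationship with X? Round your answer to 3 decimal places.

0.563

r² = (0.7501)² = 0.563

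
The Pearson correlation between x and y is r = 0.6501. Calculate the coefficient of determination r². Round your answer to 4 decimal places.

0.4226

r² = (0.6501)² = 0.4226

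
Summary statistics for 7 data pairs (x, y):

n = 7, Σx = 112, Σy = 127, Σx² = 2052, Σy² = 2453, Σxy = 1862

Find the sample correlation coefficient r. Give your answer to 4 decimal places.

r = (nΣxy − ΣxΣy) / √[(nΣx² − (Σx)²)(nΣy² − (Σy)²)]
Numerator: 7×1862 − 112×127 = -1190
Denominator: √[(14364 − 12544)(17171 − 16129)] = √[1820 × 1042] = 1377.1129
r = -1190 / 1377.1129 ≈ -0.8641

-0.8641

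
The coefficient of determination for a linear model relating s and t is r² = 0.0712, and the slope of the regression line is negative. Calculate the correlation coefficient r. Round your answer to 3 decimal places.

-0.267

|r| = √0.0712 = 0.267
The association is negative, so r = −0.267.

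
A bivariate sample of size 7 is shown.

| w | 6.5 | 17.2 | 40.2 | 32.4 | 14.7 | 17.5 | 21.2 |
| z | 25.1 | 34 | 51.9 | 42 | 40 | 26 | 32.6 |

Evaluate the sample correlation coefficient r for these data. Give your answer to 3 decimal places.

0.849

n = 7, Σw = 149.7, Σz = 251.6, Σw² = 3975.67, Σz² = 9582.38, Σwz = 5929.25
nΣwz − ΣwΣz = 41504.75 − 37664.52 = 3840.23
nΣw² − (Σw)² = 27829.69 − 22410.09 = 5419.6; nΣz² − (Σz)² = 67076.66 − 63302.56 = 3774.1
r = 3840.23 / √(5419.6 × 3774.1) = 3840.23 / 4522.6223 ≈ 0.849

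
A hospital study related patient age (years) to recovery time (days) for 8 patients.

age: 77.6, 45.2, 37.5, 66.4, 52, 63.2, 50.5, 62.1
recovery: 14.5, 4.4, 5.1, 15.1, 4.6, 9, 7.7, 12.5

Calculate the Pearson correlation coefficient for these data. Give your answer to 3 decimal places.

0.875

n = 8, Σx = 454.5, Σy = 72.9, Σx² = 26984.91, Σy² = 801.33, Σxy = 4491.07
nΣxy − ΣxΣy = 35928.56 − 33133.05 = 2795.51
nΣx² − (Σx)² = 215879.28 − 206570.25 = 9309.03; nΣy² − (Σy)² = 6410.64 − 5314.41 = 1096.23
r = 2795.51 / √(9309.03 × 1096.23) = 2795.51 / 3194.5012 ≈ 0.875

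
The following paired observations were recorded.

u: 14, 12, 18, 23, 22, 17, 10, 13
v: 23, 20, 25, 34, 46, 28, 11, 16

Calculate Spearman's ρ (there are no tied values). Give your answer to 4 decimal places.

Rank u: 4, 2, 6, 8, 7, 5, 1, 3
Rank v: 4, 3, 5, 7, 8, 6, 1, 2
d = rank(u) − rank(v): 0, -1, 1, 1, -1, -1, 0, 1; Σd² = 6
ρ = 1 − 6Σd² / [n(n²−1)] = 1 − 6×6 / (8×63) = 1 − 36/504 ≈ 0.9286

0.9286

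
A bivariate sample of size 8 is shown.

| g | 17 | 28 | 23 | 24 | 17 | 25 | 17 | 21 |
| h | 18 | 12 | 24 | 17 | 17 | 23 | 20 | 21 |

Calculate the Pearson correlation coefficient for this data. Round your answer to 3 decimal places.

n = 8, Σg = 172, Σh = 152, Σg² = 3822, Σh² = 2992, Σgh = 3247
nΣgh − ΣgΣh = 25976 − 26144 = -168
nΣg² − (Σg)² = 30576 − 29584 = 992; nΣh² − (Σh)² = 23936 − 23104 = 832
r = -168 / √(992 × 832) = -168 / 908.4845 ≈ -0.185

-0.185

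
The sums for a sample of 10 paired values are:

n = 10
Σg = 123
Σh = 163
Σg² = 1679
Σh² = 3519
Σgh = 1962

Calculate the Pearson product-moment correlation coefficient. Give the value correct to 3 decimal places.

r = (nΣgh − ΣgΣh) / √[(nΣg² − (Σg)²)(nΣh² − (Σh)²)]
Numerator: 10×1962 − 123×163 = -429
Denominator: √[(16790 − 15129)(35190 − 26569)] = √[1661 × 8621] = 3784.1090
r = -429 / 3784.1090 ≈ -0.113

-0.113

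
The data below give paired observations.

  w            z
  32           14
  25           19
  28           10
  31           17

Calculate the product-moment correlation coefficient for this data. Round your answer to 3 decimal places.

n = 4, Σw = 116, Σz = 60, Σw² = 3394, Σz² = 946, Σwz = 1730
nΣwz − ΣwΣz = 6920 − 6960 = -40
nΣw² − (Σw)² = 13576 − 13456 = 120; nΣz² − (Σz)² = 3784 − 3600 = 184
r = -40 / √(120 × 184) = -40 / 148.5934 ≈ -0.269

-0.269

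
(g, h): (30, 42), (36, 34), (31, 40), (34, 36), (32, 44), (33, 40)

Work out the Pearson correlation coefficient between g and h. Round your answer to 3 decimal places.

-0.829

n = 6, Σg = 196, Σh = 236, Σg² = 6426, Σh² = 9352, Σgh = 7676
nΣgh − ΣgΣh = 46056 − 46256 = -200
nΣg² − (Σg)² = 38556 − 38416 = 140; nΣh² − (Σh)² = 56112 − 55696 = 416
r = -200 / √(140 × 416) = -200 / 241.3297 ≈ -0.829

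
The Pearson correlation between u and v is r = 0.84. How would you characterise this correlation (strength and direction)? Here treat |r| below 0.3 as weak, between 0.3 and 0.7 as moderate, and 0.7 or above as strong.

strong positive

r = 0.84 > 0 so the relationship is positive.
|r| = 0.84, which falls in the strong range.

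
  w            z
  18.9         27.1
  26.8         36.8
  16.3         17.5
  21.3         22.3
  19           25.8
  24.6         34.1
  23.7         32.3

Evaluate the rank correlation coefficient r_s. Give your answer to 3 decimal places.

0.857

Rank w: 2, 7, 1, 4, 3, 6, 5
Rank z: 4, 7, 1, 2, 3, 6, 5
d = rank(w) − rank(z): -2, 0, 0, 2, 0, 0, 0; Σd² = 8
ρ = 1 − 6Σd² / [n(n²−1)] = 1 − 6×8 / (7×48) = 1 − 48/336 ≈ 0.857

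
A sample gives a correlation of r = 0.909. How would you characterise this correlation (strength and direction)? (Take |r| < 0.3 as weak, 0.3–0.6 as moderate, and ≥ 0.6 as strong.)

strong positive

r = 0.909 > 0 so the relationship is positive.
|r| = 0.909, which falls in the strong range.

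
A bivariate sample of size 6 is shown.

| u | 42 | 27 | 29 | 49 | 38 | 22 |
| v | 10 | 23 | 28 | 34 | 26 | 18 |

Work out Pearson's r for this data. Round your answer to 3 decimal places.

n = 6, Σu = 207, Σv = 139, Σu² = 7663, Σv² = 3569, Σuv = 4903
nΣuv − ΣuΣv = 29418 − 28773 = 645
nΣu² − (Σu)² = 45978 − 42849 = 3129; nΣv² − (Σv)² = 21414 − 19321 = 2093
r = 645 / √(3129 × 2093) = 645 / 2559.1008 ≈ 0.252

0.252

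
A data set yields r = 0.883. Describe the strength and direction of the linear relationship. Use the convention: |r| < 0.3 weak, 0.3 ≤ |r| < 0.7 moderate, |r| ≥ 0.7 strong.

r = 0.883 > 0 so the relationship is positive.
|r| = 0.883, which falls in the strong range.

strong positive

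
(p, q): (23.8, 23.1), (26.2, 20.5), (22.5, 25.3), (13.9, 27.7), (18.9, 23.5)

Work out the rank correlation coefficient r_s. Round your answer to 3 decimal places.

-0.900

Rank p: 4, 5, 3, 1, 2
Rank q: 2, 1, 4, 5, 3
d = rank(p) − rank(q): 2, 4, -1, -4, -1; Σd² = 38
ρ = 1 − 6Σd² / [n(n²−1)] = 1 − 6×38 / (5×24) = 1 − 228/120 ≈ -0.900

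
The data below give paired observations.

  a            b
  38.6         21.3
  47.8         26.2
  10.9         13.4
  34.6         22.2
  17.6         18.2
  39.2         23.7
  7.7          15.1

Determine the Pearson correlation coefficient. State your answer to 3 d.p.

n = 7, Σa = 196.4, Σb = 140.1, Σa² = 6996.46, Σb² = 2933.47, Σab = 4354.35
nΣab − ΣaΣb = 30480.45 − 27515.64 = 2964.81
nΣa² − (Σa)² = 48975.22 − 38572.96 = 10402.26; nΣb² − (Σb)² = 20534.29 − 19628.01 = 906.28
r = 2964.81 / √(10402.26 × 906.28) = 2964.81 / 3070.4007 ≈ 0.966

0.966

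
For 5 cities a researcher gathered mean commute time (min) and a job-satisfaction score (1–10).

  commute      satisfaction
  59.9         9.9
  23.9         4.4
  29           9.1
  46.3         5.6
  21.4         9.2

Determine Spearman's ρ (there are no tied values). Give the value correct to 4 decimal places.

0.3000

Rank commute: 5, 2, 3, 4, 1
Rank satisfaction: 5, 1, 3, 2, 4
d = rank(commute) − rank(satisfaction): 0, 1, 0, 2, -3; Σd² = 14
ρ = 1 − 6Σd² / [n(n²−1)] = 1 − 6×14 / (5×24) = 1 − 84/120 ≈ 0.3000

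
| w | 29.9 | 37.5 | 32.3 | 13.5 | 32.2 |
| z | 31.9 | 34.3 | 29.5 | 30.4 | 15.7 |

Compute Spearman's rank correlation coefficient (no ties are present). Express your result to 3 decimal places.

Rank w: 2, 5, 4, 1, 3
Rank z: 4, 5, 2, 3, 1
d = rank(w) − rank(z): -2, 0, 2, -2, 2; Σd² = 16
ρ = 1 − 6Σd² / [n(n²−1)] = 1 − 6×16 / (5×24) = 1 − 96/120 ≈ 0.200

0.200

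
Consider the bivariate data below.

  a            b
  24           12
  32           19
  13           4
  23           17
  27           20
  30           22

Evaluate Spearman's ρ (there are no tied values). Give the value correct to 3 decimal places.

Rank a: 3, 6, 1, 2, 4, 5
Rank b: 2, 4, 1, 3, 5, 6
d = rank(a) − rank(b): 1, 2, 0, -1, -1, -1; Σd² = 8
ρ = 1 − 6Σd² / [n(n²−1)] = 1 − 6×8 / (6×35) = 1 − 48/210 ≈ 0.771

0.771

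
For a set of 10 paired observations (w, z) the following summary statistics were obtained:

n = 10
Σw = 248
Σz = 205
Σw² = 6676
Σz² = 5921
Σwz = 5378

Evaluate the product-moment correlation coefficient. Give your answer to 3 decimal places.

r = (nΣwz − ΣwΣz) / √[(nΣw² − (Σw)²)(nΣz² − (Σz)²)]
Numerator: 10×5378 − 248×205 = 2940
Denominator: √[(66760 − 61504)(59210 − 42025)] = √[5256 × 17185] = 9503.9129
r = 2940 / 9503.9129 ≈ 0.309

0.309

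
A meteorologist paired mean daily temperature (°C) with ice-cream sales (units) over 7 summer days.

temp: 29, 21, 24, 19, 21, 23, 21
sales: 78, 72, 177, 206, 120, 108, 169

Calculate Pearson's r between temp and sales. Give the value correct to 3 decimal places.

n = 7, Σx = 158, Σy = 930, Σx² = 3630, Σy² = 139658, Σxy = 20489
nΣxy − ΣxΣy = 143423 − 146940 = -3517
nΣx² − (Σx)² = 25410 − 24964 = 446; nΣy² − (Σy)² = 977606 − 864900 = 112706
r = -3517 / √(446 × 112706) = -3517 / 7089.9137 ≈ -0.496

-0.496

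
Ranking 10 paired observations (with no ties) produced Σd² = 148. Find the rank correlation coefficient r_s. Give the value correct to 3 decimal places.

0.103

ρ = 1 − 6Σd² / [n(n²−1)] = 1 − 6×148 / (10×99)
  = 1 − 888/990 = 1 − 0.8970 ≈ 0.103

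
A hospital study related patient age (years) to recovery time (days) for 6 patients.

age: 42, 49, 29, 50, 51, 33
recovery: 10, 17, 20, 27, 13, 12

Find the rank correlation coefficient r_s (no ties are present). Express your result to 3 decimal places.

Rank age: 3, 4, 1, 5, 6, 2
Rank recovery: 1, 4, 5, 6, 3, 2
d = rank(age) − rank(recovery): 2, 0, -4, -1, 3, 0; Σd² = 30
ρ = 1 − 6Σd² / [n(n²−1)] = 1 − 6×30 / (6×35) = 1 − 180/210 ≈ 0.143

0.143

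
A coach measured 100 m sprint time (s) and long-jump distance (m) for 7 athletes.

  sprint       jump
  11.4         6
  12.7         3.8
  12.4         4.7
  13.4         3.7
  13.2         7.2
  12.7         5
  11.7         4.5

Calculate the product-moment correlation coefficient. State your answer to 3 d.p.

n = 7, Σx = 87.5, Σy = 34.9, Σx² = 1096.99, Σy² = 183.31, Σxy = 435.71
nΣxy − ΣxΣy = 3049.97 − 3053.75 = -3.78
nΣx² − (Σx)² = 7678.93 − 7656.25 = 22.68; nΣy² − (Σy)² = 1283.17 − 1218.01 = 65.16
r = -3.78 / √(22.68 × 65.16) = -3.78 / 38.4425 ≈ -0.098

-0.098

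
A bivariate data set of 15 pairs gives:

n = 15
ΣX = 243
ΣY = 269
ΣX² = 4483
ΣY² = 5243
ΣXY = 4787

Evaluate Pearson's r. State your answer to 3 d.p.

0.897

r = (nΣXY − ΣXΣY) / √[(nΣX² − (ΣX)²)(nΣY² − (ΣY)²)]
Numerator: 15×4787 − 243×269 = 6438
Denominator: √[(67245 − 59049)(78645 − 72361)] = √[8196 × 6284] = 7176.6053
r = 6438 / 7176.6053 ≈ 0.897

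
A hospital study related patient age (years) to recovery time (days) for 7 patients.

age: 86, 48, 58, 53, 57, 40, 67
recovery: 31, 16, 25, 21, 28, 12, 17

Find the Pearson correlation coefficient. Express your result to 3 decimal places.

n = 7, Σx = 409, Σy = 150, Σx² = 25211, Σy² = 3500, Σxy = 9212
nΣxy − ΣxΣy = 64484 − 61350 = 3134
nΣx² − (Σx)² = 176477 − 167281 = 9196; nΣy² − (Σy)² = 24500 − 22500 = 2000
r = 3134 / √(9196 × 2000) = 3134 / 4288.5895 ≈ 0.731

0.731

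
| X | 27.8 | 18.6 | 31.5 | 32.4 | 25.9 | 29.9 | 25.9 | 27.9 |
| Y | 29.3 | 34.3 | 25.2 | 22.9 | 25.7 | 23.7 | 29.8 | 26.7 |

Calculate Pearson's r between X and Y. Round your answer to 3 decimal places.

n = 8, ΣX = 219.9, ΣY = 217.6, ΣX² = 6174.85, ΣY² = 6017.54, ΣXY = 5879.29
nΣXY − ΣXΣY = 47034.32 − 47850.24 = -815.92
nΣX² − (ΣX)² = 49398.8 − 48356.01 = 1042.79; nΣY² − (ΣY)² = 48140.32 − 47349.76 = 790.56
r = -815.92 / √(1042.79 × 790.56) = -815.92 / 907.9582 ≈ -0.899

-0.899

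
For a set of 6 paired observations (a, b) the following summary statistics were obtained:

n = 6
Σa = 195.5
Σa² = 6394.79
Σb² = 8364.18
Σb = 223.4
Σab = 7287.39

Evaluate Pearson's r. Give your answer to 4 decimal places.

0.2445

r = (nΣab − ΣaΣb) / √[(nΣa² − (Σa)²)(nΣb² − (Σb)²)]
Numerator: 6×7287.39 − 195.5×223.4 = 49.64
Denominator: √[(38368.74 − 38220.25)(50185.08 − 49907.56)] = √[148.49 × 277.52] = 202.9999
r = 49.64 / 202.9999 ≈ 0.2445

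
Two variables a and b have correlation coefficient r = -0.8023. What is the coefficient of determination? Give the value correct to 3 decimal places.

0.644

r² = (-0.8023)² = 0.644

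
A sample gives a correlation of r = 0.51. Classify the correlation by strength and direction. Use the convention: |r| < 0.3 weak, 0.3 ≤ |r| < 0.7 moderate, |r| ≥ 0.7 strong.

moderate positive

r = 0.51 > 0 so the relationship is positive.
|r| = 0.51, which falls in the moderate range.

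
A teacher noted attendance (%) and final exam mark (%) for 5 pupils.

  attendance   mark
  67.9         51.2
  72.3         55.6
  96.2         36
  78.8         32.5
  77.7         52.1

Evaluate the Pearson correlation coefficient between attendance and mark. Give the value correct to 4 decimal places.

n = 5, Σx = 392.9, Σy = 227.4, Σx² = 31338.87, Σy² = 10779.46, Σxy = 17568.73
nΣxy − ΣxΣy = 87843.65 − 89345.46 = -1501.81
nΣx² − (Σx)² = 156694.35 − 154370.41 = 2323.94; nΣy² − (Σy)² = 53897.3 − 51710.76 = 2186.54
r = -1501.81 / √(2323.94 × 2186.54) = -1501.81 / 2254.1934 ≈ -0.6662

-0.6662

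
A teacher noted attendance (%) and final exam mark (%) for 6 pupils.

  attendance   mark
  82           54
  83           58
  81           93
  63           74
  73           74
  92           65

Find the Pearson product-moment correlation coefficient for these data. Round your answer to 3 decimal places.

n = 6, Σx = 474, Σy = 418, Σx² = 37936, Σy² = 30106, Σxy = 32819
nΣxy − ΣxΣy = 196914 − 198132 = -1218
nΣx² − (Σx)² = 227616 − 224676 = 2940; nΣy² − (Σy)² = 180636 − 174724 = 5912
r = -1218 / √(2940 × 5912) = -1218 / 4169.0862 ≈ -0.292

-0.292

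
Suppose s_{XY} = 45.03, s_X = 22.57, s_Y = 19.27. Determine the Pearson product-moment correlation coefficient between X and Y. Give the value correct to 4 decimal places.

r = Cov(X,Y) / (s_X · s_Y) = 45.03 / (22.57 × 19.27)
  = 45.03 / 434.9239 ≈ 0.1035

0.1035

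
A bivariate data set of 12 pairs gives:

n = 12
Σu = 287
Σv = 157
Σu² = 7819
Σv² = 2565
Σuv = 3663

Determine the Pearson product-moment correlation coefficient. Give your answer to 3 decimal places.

-0.132

r = (nΣuv − ΣuΣv) / √[(nΣu² − (Σu)²)(nΣv² − (Σv)²)]
Numerator: 12×3663 − 287×157 = -1103
Denominator: √[(93828 − 82369)(30780 − 24649)] = √[11459 × 6131] = 8381.8333
r = -1103 / 8381.8333 ≈ -0.132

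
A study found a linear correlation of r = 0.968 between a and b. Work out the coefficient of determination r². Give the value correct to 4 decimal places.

0.9370

r² = (0.968)² = 0.9370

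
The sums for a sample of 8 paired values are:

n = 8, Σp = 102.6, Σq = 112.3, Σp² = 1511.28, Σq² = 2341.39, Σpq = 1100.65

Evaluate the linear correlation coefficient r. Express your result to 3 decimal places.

r = (nΣpq − ΣpΣq) / √[(nΣp² − (Σp)²)(nΣq² − (Σq)²)]
Numerator: 8×1100.65 − 102.6×112.3 = -2716.78
Denominator: √[(12090.24 − 10526.76)(18731.12 − 12611.29)] = √[1563.48 × 6119.83] = 3093.2559
r = -2716.78 / 3093.2559 ≈ -0.878

-0.878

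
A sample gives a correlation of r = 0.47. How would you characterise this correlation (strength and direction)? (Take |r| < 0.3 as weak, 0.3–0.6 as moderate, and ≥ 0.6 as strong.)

r = 0.47 > 0 so the relationship is positive.
|r| = 0.47, which falls in the moderate range.

moderate positive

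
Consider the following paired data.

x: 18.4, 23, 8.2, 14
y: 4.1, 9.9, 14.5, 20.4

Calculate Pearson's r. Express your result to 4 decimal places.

n = 4, Σx = 63.6, Σy = 48.9, Σx² = 1130.8, Σy² = 741.23, Σxy = 707.64
nΣxy − ΣxΣy = 2830.56 − 3110.04 = -279.48
nΣx² − (Σx)² = 4523.2 − 4044.96 = 478.24; nΣy² − (Σy)² = 2964.92 − 2391.21 = 573.71
r = -279.48 / √(478.24 × 573.71) = -279.48 / 523.8044 ≈ -0.5336

-0.5336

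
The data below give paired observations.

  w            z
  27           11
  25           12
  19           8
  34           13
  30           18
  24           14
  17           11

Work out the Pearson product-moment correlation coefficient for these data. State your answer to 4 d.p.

n = 7, Σw = 176, Σz = 87, Σw² = 4636, Σz² = 1139, Σwz = 2254
nΣwz − ΣwΣz = 15778 − 15312 = 466
nΣw² − (Σw)² = 32452 − 30976 = 1476; nΣz² − (Σz)² = 7973 − 7569 = 404
r = 466 / √(1476 × 404) = 466 / 772.2072 ≈ 0.6035

0.6035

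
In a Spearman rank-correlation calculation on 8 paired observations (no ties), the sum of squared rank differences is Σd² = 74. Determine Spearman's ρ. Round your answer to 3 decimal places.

ρ = 1 − 6Σd² / [n(n²−1)] = 1 − 6×74 / (8×63)
  = 1 − 444/504 = 1 − 0.8810 ≈ 0.119

0.119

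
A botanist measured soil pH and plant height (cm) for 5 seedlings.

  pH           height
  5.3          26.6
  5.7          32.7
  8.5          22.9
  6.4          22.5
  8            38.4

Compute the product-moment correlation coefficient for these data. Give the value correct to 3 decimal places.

n = 5, Σx = 33.9, Σy = 143.1, Σx² = 237.79, Σy² = 4282.07, Σxy = 973.22
nΣxy − ΣxΣy = 4866.1 − 4851.09 = 15.01
nΣx² − (Σx)² = 1188.95 − 1149.21 = 39.74; nΣy² − (Σy)² = 21410.35 − 20477.61 = 932.74
r = 15.01 / √(39.74 × 932.74) = 15.01 / 192.5281 ≈ 0.078

0.078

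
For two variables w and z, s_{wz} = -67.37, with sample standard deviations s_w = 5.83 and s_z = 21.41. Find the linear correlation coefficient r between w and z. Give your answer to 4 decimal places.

r = Cov(w,z) / (s_w · s_z) = -67.37 / (5.83 × 21.41)
  = -67.37 / 124.8203 ≈ -0.5397

-0.5397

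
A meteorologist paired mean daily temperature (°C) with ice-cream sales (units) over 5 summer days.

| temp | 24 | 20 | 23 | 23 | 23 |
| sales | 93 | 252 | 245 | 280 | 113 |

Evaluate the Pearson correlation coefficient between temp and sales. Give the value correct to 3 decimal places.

-0.513

n = 5, Σx = 113, Σy = 983, Σx² = 2563, Σy² = 223347, Σxy = 21946
nΣxy − ΣxΣy = 109730 − 111079 = -1349
nΣx² − (Σx)² = 12815 − 12769 = 46; nΣy² − (Σy)² = 1116735 − 966289 = 150446
r = -1349 / √(46 × 150446) = -1349 / 2630.6874 ≈ -0.513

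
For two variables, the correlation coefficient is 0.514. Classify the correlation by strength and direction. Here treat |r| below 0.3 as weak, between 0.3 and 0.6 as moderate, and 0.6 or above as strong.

moderate positive

r = 0.514 > 0 so the relationship is positive.
|r| = 0.514, which falls in the moderate range.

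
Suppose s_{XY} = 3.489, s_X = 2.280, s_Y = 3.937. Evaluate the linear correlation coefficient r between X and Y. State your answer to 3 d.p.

r = Cov(X,Y) / (s_X · s_Y) = 3.489 / (2.280 × 3.937)
  = 3.489 / 8.9764 ≈ 0.389

0.389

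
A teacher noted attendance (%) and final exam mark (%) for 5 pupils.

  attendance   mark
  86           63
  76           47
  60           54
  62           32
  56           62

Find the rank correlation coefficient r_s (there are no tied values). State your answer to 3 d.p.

0.100

Rank attendance: 5, 4, 2, 3, 1
Rank mark: 5, 2, 3, 1, 4
d = rank(attendance) − rank(mark): 0, 2, -1, 2, -3; Σd² = 18
ρ = 1 − 6Σd² / [n(n²−1)] = 1 − 6×18 / (5×24) = 1 − 108/120 ≈ 0.100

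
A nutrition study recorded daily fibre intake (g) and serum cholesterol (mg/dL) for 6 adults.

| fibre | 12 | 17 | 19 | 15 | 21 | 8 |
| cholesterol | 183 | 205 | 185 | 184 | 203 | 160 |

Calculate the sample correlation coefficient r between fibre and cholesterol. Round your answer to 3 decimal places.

n = 6, Σx = 92, Σy = 1120, Σx² = 1524, Σy² = 210404, Σxy = 17499
nΣxy − ΣxΣy = 104994 − 103040 = 1954
nΣx² − (Σx)² = 9144 − 8464 = 680; nΣy² − (Σy)² = 1262424 − 1254400 = 8024
r = 1954 / √(680 × 8024) = 1954 / 2335.8767 ≈ 0.837

0.837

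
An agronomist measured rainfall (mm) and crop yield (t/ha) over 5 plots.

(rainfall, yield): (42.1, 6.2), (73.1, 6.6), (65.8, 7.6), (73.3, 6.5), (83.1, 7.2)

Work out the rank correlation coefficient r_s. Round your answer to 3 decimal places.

0.300

Rank rainfall: 1, 3, 2, 4, 5
Rank yield: 1, 3, 5, 2, 4
d = rank(rainfall) − rank(yield): 0, 0, -3, 2, 1; Σd² = 14
ρ = 1 − 6Σd² / [n(n²−1)] = 1 − 6×14 / (5×24) = 1 − 84/120 ≈ 0.300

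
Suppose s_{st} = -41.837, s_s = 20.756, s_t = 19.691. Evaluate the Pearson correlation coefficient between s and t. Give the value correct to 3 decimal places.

r = Cov(s,t) / (s_s · s_t) = -41.837 / (20.756 × 19.691)
  = -41.837 / 408.7064 ≈ -0.102

-0.102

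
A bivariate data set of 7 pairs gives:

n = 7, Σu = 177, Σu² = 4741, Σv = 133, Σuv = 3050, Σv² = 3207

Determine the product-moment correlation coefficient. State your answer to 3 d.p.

r = (nΣuv − ΣuΣv) / √[(nΣu² − (Σu)²)(nΣv² − (Σv)²)]
Numerator: 7×3050 − 177×133 = -2191
Denominator: √[(33187 − 31329)(22449 − 17689)] = √[1858 × 4760] = 2973.8998
r = -2191 / 2973.8998 ≈ -0.737

-0.737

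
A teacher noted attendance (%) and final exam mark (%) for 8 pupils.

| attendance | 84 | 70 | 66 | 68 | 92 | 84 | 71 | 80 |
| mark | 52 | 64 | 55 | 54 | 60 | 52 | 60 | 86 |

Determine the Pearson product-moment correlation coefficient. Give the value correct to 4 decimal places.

0.0642

n = 8, Σx = 615, Σy = 483, Σx² = 47897, Σy² = 30041, Σxy = 37178
nΣxy − ΣxΣy = 297424 − 297045 = 379
nΣx² − (Σx)² = 383176 − 378225 = 4951; nΣy² − (Σy)² = 240328 − 233289 = 7039
r = 379 / √(4951 × 7039) = 379 / 5903.3964 ≈ 0.0642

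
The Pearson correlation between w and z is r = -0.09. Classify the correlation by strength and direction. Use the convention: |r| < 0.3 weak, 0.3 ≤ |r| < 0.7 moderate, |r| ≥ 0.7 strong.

r = -0.09 < 0 so the relationship is negative.
|r| = 0.09, which falls in the weak range.

weak negative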